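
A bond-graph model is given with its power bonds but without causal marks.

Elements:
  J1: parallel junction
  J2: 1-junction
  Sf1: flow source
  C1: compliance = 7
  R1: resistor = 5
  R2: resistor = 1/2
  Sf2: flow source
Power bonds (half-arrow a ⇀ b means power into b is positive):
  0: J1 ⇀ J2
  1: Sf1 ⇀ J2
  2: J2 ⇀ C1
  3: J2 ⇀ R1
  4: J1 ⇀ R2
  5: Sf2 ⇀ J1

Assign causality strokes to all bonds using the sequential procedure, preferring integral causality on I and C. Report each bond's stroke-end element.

bond 0 stroke→J2
bond 1 stroke→Sf1
bond 2 stroke→J2
bond 3 stroke→J2
bond 4 stroke→J1
bond 5 stroke→Sf2

bond 1 |Sf1  (source Sf1 imposes f)
bond 5 |Sf2  (Sf2 (Sf) sets flow on bond)
bond 0 |J2  (J2: bond 1 brought flow, rest push out)
bond 2 |J2  (common-f at J2 fixed by 1)
bond 3 |J2  (common-f at J2 fixed by 1)
bond 4 |J1  (J1: last free bond brings effort in)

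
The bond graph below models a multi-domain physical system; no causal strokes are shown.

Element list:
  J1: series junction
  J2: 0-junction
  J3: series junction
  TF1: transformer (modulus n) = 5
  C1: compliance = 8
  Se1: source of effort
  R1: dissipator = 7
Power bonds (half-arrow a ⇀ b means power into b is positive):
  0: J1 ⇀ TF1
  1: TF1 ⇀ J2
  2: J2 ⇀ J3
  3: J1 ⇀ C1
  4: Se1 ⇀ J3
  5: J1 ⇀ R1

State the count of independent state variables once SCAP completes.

1  (C1 all integral)

#4 stroke at J3  (source Se1 imposes e)
#2 stroke at J2  (J3: last free bond brings flow in)
#1 stroke at TF1  (common-e at J2 fixed by 2)
#0 stroke at J1  (TF1: transformer flips bond 1)
#3 stroke at J1  (C1 outputs effort q/C1)
#5 stroke at R1  (only one flow-in slot at J1)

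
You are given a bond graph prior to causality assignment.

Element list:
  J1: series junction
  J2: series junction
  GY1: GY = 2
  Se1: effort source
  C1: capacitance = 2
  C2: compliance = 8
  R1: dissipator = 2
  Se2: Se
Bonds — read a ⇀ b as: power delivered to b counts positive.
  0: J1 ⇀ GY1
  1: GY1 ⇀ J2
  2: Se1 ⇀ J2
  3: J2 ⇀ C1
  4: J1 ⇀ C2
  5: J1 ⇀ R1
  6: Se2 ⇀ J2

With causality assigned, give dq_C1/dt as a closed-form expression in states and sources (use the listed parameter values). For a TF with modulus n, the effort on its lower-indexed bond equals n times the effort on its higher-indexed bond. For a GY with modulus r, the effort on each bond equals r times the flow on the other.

#2 →J2  (Se1: effort source, stroke at far end)
#6 →J2  (Se2 fixes effort; stroke away)
#3 →J2  (C1: C, integral causality)
#1 →GY1  (closing 1-jn rule on J2)
#0 →GY1  (GY1: gyrator matches bond 1)
#4 →J1  (J1 flow already set via bond 0)
#5 →J1  (J1 flow already set via bond 0)

dq_C1/dt = E_Se1/2 + E_Se2/2 - q_C1/4 - q_C2/16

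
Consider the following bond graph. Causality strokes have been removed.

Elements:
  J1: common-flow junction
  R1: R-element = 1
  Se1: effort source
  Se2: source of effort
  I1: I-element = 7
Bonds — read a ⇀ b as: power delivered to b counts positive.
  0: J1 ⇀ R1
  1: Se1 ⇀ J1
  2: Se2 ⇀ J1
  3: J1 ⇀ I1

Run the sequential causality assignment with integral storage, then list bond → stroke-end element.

b0 stroke at J1
b1 stroke at J1
b2 stroke at J1
b3 stroke at I1

b1 |J1  (Se1 fixes effort; stroke away)
b2 |J1  (Se2 (Se) sets effort on bond)
b3 |I1  (I1 integral (f out))
b0 |J1  (J1: bond 3 brought flow, rest push out)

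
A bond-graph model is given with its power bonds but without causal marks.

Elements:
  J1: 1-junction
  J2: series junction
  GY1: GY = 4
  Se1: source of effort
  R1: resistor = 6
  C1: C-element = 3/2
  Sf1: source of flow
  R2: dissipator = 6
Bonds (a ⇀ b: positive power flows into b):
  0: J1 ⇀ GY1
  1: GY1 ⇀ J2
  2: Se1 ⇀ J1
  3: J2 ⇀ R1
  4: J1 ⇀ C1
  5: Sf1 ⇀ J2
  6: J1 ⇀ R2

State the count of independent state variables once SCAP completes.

β2 →J1  (source Se1 imposes e)
β5 →Sf1  (source Sf1 imposes f)
β1 →J2  (J2 flow already set via bond 5)
β3 →J2  (J2: bond 5 brought flow, rest push out)
β0 →J1  (GY1: gyrator matches bond 1)
β4 →J1  (prefer integral on C1)
β6 →R2  (closing 1-jn rule on J1)

1  (C1 all integral)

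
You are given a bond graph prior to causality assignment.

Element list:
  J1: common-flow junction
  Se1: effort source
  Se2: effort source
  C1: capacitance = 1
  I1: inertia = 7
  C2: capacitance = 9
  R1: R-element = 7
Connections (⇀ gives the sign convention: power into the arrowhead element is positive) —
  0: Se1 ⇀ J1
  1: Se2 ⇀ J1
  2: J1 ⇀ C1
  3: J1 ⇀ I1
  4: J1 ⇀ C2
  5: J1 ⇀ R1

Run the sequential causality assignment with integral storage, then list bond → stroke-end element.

bond 0 →J1  (Se1 fixes effort; stroke away)
bond 1 →J1  (Se2 fixes effort; stroke away)
bond 2 →J1  (C1 outputs effort q/C1)
bond 3 →I1  (I1: I, integral causality)
bond 4 →J1  (J1: bond 3 brought flow, rest push out)
bond 5 →J1  (J1 flow already set via bond 3)

β0 stroke at J1
β1 stroke at J1
β2 stroke at J1
β3 stroke at I1
β4 stroke at J1
β5 stroke at J1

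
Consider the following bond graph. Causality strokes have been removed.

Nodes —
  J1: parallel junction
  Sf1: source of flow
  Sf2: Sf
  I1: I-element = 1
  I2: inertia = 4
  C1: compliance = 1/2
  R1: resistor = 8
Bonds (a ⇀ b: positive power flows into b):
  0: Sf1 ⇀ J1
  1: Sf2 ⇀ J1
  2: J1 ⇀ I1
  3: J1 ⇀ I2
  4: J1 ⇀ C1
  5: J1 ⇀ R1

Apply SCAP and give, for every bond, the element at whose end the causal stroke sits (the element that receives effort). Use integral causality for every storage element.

bond 0 stroke→Sf1  (Sf1 fixes flow; stroke at Sf1)
bond 1 stroke→Sf2  (source Sf2 imposes f)
bond 2 stroke→I1  (I1 outputs flow p/I1)
bond 3 stroke→I2  (I2: I, integral causality)
bond 4 stroke→J1  (prefer integral on C1)
bond 5 stroke→R1  (0-jn J1 has e-setter on 4)

#0 →Sf1
#1 →Sf2
#2 →I1
#3 →I2
#4 →J1
#5 →R1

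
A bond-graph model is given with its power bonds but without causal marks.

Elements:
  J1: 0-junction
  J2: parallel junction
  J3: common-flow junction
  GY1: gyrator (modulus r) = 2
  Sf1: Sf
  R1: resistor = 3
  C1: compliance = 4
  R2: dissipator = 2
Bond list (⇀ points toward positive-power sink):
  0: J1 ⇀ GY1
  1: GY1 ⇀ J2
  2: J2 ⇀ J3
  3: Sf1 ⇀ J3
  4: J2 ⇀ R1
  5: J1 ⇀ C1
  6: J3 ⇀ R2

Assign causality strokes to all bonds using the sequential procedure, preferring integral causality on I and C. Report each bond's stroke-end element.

β0 stroke→GY1
β1 stroke→GY1
β2 stroke→J3
β3 stroke→Sf1
β4 stroke→J2
β5 stroke→J1
β6 stroke→J3

β3 →Sf1  (source Sf1 imposes f)
β2 →J3  (J3: bond 3 brought flow, rest push out)
β6 →J3  (J3: bond 3 brought flow, rest push out)
β5 →J1  (C1: C, integral causality)
β0 →GY1  (J1: bond 5 brought effort, rest push out)
β1 →GY1  (GY1: gyrator matches bond 0)
β4 →J2  (J2: last free bond brings effort in)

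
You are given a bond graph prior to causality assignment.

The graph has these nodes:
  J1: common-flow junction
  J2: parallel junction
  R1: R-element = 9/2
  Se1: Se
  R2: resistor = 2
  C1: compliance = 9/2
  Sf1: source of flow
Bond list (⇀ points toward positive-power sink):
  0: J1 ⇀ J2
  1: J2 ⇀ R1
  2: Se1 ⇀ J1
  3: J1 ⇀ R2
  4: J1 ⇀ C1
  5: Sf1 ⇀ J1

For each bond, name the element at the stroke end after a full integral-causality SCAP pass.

β0 |J1
β1 |J2
β2 |J1
β3 |J1
β4 |J1
β5 |Sf1

b2 →J1  (Se1 (Se) sets effort on bond)
b5 →Sf1  (Sf1 fixes flow; stroke at Sf1)
b0 →J1  (J1: bond 5 brought flow, rest push out)
b3 →J1  (J1 flow already set via bond 5)
b4 →J1  (J1: bond 5 brought flow, rest push out)
b1 →J2  (only one effort-in slot at J2)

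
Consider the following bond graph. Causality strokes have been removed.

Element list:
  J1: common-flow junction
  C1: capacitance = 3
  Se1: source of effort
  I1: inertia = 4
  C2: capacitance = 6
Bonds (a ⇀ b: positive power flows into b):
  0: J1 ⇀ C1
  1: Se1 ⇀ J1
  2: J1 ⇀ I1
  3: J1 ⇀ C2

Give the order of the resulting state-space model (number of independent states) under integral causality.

#1 →J1  (Se1 fixes effort; stroke away)
#0 →J1  (prefer integral on C1)
#2 →I1  (I1 outputs flow p/I1)
#3 →J1  (common-f at J1 fixed by 2)

3  (C1, C2, I1 all integral)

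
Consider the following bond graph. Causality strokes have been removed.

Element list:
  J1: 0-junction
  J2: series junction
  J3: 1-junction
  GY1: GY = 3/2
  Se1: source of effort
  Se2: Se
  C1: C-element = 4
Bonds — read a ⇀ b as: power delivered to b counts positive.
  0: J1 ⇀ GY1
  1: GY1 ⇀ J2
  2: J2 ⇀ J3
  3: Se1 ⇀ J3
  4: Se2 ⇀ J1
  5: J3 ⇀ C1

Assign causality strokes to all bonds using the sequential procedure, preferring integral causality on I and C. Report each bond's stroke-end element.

#3 stroke→J3  (Se1 (Se) sets effort on bond)
#4 stroke→J1  (Se2: effort source, stroke at far end)
#0 stroke→GY1  (0-jn J1 has e-setter on 4)
#1 stroke→GY1  (GY1 both-in/both-out from 0)
#2 stroke→J2  (J2 flow already set via bond 1)
#5 stroke→J3  (1-jn J3 has f-setter on 2)

#0 stroke at GY1
#1 stroke at GY1
#2 stroke at J2
#3 stroke at J3
#4 stroke at J1
#5 stroke at J3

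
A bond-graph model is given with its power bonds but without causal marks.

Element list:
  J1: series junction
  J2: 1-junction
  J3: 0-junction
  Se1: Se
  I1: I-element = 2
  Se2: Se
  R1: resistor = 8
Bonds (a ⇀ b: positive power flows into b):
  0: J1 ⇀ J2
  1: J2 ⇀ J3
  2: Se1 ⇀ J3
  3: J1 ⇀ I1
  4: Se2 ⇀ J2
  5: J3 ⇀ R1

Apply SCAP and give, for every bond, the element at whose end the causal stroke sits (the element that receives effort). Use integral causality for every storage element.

β2 stroke→J3  (source Se1 imposes e)
β4 stroke→J2  (Se2 (Se) sets effort on bond)
β1 stroke→J2  (J3: bond 2 brought effort, rest push out)
β5 stroke→R1  (J3: bond 2 brought effort, rest push out)
β0 stroke→J1  (J2: last free bond brings flow in)
β3 stroke→I1  (only one flow-in slot at J1)

b0 |J1
b1 |J2
b2 |J3
b3 |I1
b4 |J2
b5 |R1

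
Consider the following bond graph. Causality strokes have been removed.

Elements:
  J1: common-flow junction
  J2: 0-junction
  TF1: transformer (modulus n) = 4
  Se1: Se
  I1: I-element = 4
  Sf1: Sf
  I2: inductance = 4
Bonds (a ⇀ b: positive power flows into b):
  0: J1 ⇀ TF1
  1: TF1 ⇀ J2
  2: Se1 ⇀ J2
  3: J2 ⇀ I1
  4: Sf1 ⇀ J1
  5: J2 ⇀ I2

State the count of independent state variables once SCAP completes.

b2 stroke→J2  (Se1 fixes effort; stroke away)
b4 stroke→Sf1  (Sf1 fixes flow; stroke at Sf1)
b0 stroke→J1  (1-jn J1 has f-setter on 4)
b1 stroke→TF1  (0-jn J2 has e-setter on 2)
b3 stroke→I1  (J2 effort already set via bond 2)
b5 stroke→I2  (0-jn J2 has e-setter on 2)

2  (I1, I2 all integral)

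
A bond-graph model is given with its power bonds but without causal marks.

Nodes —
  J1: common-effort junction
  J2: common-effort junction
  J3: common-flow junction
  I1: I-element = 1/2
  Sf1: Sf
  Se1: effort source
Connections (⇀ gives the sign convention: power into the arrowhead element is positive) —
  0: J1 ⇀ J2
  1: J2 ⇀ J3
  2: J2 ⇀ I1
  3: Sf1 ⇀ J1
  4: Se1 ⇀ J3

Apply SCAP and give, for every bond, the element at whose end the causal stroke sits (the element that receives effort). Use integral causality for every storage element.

#0 stroke at J1
#1 stroke at J2
#2 stroke at I1
#3 stroke at Sf1
#4 stroke at J3

bond 3 |Sf1  (Sf1 (Sf) sets flow on bond)
bond 4 |J3  (source Se1 imposes e)
bond 0 |J1  (J1: last free bond brings effort in)
bond 1 |J2  (J3: last free bond brings flow in)
bond 2 |I1  (J2 effort already set via bond 1)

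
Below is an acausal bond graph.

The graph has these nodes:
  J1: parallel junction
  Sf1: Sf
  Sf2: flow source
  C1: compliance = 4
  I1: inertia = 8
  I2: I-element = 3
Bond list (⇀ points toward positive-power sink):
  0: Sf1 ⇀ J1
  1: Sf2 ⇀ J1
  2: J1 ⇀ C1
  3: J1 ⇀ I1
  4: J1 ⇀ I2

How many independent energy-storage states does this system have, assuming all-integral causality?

3  (C1, I1, I2 all integral)

β0 stroke at Sf1  (Sf1 fixes flow; stroke at Sf1)
β1 stroke at Sf2  (Sf2: flow source, stroke at near end)
β2 stroke at J1  (C1 integral (e out))
β3 stroke at I1  (J1 effort already set via bond 2)
β4 stroke at I2  (J1 effort already set via bond 2)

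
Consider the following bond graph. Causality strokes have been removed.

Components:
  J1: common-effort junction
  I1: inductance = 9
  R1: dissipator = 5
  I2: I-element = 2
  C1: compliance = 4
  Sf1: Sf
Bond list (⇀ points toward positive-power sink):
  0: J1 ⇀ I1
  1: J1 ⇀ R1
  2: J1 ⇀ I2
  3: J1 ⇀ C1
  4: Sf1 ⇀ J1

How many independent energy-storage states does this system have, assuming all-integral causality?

#4 |Sf1  (Sf1: flow source, stroke at near end)
#0 |I1  (I1 outputs flow p/I1)
#2 |I2  (prefer integral on I2)
#3 |J1  (C1 integral (e out))
#1 |R1  (J1 effort already set via bond 3)

3  (C1, I1, I2 all integral)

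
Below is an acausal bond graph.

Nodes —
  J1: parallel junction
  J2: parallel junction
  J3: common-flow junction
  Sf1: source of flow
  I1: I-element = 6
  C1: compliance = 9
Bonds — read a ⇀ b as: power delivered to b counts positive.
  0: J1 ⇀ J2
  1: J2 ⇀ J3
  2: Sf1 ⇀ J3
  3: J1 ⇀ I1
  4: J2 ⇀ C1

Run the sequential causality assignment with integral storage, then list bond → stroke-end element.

bond 2 →Sf1  (Sf1: flow source, stroke at near end)
bond 1 →J3  (1-jn J3 has f-setter on 2)
bond 3 →I1  (I1: I, integral causality)
bond 0 →J1  (J1: last free bond brings effort in)
bond 4 →J2  (only one effort-in slot at J2)

b0 →J1
b1 →J3
b2 →Sf1
b3 →I1
b4 →J2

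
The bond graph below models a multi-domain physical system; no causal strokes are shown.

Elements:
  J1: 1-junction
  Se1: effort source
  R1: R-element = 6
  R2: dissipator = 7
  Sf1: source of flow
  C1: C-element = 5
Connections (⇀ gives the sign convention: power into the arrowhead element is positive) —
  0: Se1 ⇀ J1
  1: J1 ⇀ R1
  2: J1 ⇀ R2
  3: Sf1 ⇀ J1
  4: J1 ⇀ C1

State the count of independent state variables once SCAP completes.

1  (C1 all integral)

#0 →J1  (source Se1 imposes e)
#3 →Sf1  (Sf1: flow source, stroke at near end)
#1 →J1  (J1 flow already set via bond 3)
#2 →J1  (1-jn J1 has f-setter on 3)
#4 →J1  (J1 flow already set via bond 3)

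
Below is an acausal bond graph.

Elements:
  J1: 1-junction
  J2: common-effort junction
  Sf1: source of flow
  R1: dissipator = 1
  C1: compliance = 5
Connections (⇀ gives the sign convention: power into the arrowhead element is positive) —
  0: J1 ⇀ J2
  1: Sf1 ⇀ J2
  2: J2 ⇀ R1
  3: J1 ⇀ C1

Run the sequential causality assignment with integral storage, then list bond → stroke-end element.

b1 stroke at Sf1  (Sf1 (Sf) sets flow on bond)
b3 stroke at J1  (C1 outputs effort q/C1)
b0 stroke at J2  (J1 needs exactly one f-in)
b2 stroke at R1  (common-e at J2 fixed by 0)

b0 stroke→J2
b1 stroke→Sf1
b2 stroke→R1
b3 stroke→J1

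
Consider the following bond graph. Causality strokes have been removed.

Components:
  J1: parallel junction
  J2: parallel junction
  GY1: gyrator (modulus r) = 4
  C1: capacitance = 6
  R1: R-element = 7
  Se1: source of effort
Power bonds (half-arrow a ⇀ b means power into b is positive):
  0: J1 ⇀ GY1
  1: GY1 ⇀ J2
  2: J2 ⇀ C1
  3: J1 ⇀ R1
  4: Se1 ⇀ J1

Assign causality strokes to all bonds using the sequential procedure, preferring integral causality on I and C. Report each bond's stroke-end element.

#4 |J1  (Se1 (Se) sets effort on bond)
#0 |GY1  (J1: bond 4 brought effort, rest push out)
#3 |R1  (J1: bond 4 brought effort, rest push out)
#1 |GY1  (GY1: gyrator matches bond 0)
#2 |J2  (only one effort-in slot at J2)

β0 |GY1
β1 |GY1
β2 |J2
β3 |R1
β4 |J1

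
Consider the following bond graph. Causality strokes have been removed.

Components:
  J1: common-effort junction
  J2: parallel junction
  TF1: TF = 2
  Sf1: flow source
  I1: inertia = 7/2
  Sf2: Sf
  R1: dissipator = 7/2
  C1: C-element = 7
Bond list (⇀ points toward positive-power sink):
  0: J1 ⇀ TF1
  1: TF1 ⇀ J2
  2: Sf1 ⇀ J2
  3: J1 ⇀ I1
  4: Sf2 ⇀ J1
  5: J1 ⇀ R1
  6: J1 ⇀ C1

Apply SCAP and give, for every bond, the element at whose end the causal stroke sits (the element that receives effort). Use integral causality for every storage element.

bond 2 →Sf1  (Sf1 (Sf) sets flow on bond)
bond 4 →Sf2  (Sf2 fixes flow; stroke at Sf2)
bond 1 →J2  (J2 needs exactly one e-in)
bond 0 →TF1  (TF1 one-in-one-out from 1)
bond 3 →I1  (I1 outputs flow p/I1)
bond 6 →J1  (C1: C, integral causality)
bond 5 →R1  (J1: bond 6 brought effort, rest push out)

#0 stroke→TF1
#1 stroke→J2
#2 stroke→Sf1
#3 stroke→I1
#4 stroke→Sf2
#5 stroke→R1
#6 stroke→J1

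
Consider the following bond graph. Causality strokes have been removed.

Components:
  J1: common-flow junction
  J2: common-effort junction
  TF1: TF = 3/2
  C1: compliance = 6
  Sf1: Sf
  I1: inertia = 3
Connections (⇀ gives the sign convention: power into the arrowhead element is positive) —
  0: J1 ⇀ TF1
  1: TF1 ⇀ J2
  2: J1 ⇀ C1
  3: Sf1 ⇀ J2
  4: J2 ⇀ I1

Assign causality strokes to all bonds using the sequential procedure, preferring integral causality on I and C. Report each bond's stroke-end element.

b0 stroke→TF1
b1 stroke→J2
b2 stroke→J1
b3 stroke→Sf1
b4 stroke→I1

bond 3 |Sf1  (Sf1 (Sf) sets flow on bond)
bond 2 |J1  (C1 integral (e out))
bond 0 |TF1  (only one flow-in slot at J1)
bond 1 |J2  (through TF1, causality passes straight; one stroke at TF1)
bond 4 |I1  (0-jn J2 has e-setter on 1)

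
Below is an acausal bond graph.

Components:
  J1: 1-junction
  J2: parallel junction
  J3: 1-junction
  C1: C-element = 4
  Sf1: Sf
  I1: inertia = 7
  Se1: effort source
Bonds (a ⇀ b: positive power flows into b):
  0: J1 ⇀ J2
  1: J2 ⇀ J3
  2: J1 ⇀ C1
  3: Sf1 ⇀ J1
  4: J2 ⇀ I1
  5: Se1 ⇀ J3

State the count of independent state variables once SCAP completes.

β3 |Sf1  (source Sf1 imposes f)
β5 |J3  (source Se1 imposes e)
β0 |J1  (1-jn J1 has f-setter on 3)
β2 |J1  (J1 flow already set via bond 3)
β1 |J2  (J3: last free bond brings flow in)
β4 |I1  (J2 effort already set via bond 1)

2  (C1, I1 all integral)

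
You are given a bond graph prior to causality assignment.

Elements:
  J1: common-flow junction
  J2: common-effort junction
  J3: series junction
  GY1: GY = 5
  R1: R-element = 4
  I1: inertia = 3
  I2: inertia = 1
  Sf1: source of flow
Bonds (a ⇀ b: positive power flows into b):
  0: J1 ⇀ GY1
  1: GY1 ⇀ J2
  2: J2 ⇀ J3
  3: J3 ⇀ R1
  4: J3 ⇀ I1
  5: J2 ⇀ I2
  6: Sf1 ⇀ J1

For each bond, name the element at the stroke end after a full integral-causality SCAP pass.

#0 |J1
#1 |J2
#2 |J3
#3 |J3
#4 |I1
#5 |I2
#6 |Sf1

bond 6 |Sf1  (Sf1: flow source, stroke at near end)
bond 0 |J1  (common-f at J1 fixed by 6)
bond 1 |J2  (GY1: gyrator matches bond 0)
bond 2 |J3  (0-jn J2 has e-setter on 1)
bond 5 |I2  (J2: bond 1 brought effort, rest push out)
bond 4 |I1  (I1: I, integral causality)
bond 3 |J3  (J3: bond 4 brought flow, rest push out)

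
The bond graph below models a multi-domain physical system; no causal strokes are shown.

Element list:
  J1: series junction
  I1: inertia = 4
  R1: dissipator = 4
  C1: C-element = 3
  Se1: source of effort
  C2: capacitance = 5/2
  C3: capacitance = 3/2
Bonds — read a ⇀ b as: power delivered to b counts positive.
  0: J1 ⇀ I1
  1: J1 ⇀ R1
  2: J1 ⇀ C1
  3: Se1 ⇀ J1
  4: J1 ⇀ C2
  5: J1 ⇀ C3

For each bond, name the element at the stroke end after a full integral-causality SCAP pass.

b0 stroke→I1
b1 stroke→J1
b2 stroke→J1
b3 stroke→J1
b4 stroke→J1
b5 stroke→J1

b3 stroke at J1  (Se1 fixes effort; stroke away)
b0 stroke at I1  (I1 integral (f out))
b1 stroke at J1  (J1: bond 0 brought flow, rest push out)
b2 stroke at J1  (common-f at J1 fixed by 0)
b4 stroke at J1  (J1 flow already set via bond 0)
b5 stroke at J1  (common-f at J1 fixed by 0)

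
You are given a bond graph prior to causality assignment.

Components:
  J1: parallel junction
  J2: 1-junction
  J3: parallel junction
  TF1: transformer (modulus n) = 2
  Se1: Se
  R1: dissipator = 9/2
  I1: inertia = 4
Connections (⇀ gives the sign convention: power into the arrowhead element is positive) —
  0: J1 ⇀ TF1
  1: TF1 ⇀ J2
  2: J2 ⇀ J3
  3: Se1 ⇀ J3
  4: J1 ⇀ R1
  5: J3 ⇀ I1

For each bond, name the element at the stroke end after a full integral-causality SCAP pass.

#3 →J3  (source Se1 imposes e)
#2 →J2  (common-e at J3 fixed by 3)
#5 →I1  (0-jn J3 has e-setter on 3)
#1 →TF1  (J2 needs exactly one f-in)
#0 →J1  (TF TF1: opposite of bond 1)
#4 →R1  (J1 effort already set via bond 0)

β0 →J1
β1 →TF1
β2 →J2
β3 →J3
β4 →R1
β5 →I1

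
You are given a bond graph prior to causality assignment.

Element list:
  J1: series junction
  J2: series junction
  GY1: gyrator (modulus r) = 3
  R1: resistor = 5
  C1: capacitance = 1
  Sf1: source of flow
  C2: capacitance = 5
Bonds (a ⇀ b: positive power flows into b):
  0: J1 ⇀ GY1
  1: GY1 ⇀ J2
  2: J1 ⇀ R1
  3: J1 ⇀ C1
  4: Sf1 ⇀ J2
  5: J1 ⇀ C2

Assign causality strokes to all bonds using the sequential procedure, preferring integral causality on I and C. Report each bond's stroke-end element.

β0 stroke→J1
β1 stroke→J2
β2 stroke→R1
β3 stroke→J1
β4 stroke→Sf1
β5 stroke→J1

#4 →Sf1  (Sf1: flow source, stroke at near end)
#1 →J2  (common-f at J2 fixed by 4)
#0 →J1  (GY1 both-in/both-out from 1)
#3 →J1  (C1 outputs effort q/C1)
#5 →J1  (prefer integral on C2)
#2 →R1  (J1 needs exactly one f-in)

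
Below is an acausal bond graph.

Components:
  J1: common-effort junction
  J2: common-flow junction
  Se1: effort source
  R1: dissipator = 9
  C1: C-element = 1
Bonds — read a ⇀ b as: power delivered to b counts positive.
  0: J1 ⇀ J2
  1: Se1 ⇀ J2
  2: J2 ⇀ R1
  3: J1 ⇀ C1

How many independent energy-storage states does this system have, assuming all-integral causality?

1  (C1 all integral)

b1 stroke→J2  (Se1 fixes effort; stroke away)
b3 stroke→J1  (C1: C, integral causality)
b0 stroke→J2  (J1: bond 3 brought effort, rest push out)
b2 stroke→R1  (J2: last free bond brings flow in)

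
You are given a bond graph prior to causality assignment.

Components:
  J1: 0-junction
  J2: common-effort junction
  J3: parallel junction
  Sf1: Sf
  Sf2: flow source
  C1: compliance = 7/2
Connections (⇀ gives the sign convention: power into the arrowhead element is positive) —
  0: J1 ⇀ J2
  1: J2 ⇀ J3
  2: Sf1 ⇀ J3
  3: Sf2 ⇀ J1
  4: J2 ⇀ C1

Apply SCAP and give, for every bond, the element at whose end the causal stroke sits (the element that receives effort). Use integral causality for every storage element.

β0 stroke at J1
β1 stroke at J3
β2 stroke at Sf1
β3 stroke at Sf2
β4 stroke at J2

b2 stroke at Sf1  (Sf1 (Sf) sets flow on bond)
b3 stroke at Sf2  (source Sf2 imposes f)
b0 stroke at J1  (only one effort-in slot at J1)
b1 stroke at J3  (only one effort-in slot at J3)
b4 stroke at J2  (J2 needs exactly one e-in)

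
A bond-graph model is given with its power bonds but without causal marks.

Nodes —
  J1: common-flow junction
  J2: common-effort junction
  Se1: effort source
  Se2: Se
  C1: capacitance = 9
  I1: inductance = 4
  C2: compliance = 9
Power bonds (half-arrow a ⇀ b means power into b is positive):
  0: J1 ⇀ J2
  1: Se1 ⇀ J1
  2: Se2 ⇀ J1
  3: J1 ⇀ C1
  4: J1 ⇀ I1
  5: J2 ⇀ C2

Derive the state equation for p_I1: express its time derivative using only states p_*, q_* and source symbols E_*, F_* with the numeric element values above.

bond 1 stroke at J1  (source Se1 imposes e)
bond 2 stroke at J1  (Se2 (Se) sets effort on bond)
bond 3 stroke at J1  (C1 outputs effort q/C1)
bond 4 stroke at I1  (I1: I, integral causality)
bond 0 stroke at J1  (J1 flow already set via bond 4)
bond 5 stroke at J2  (J2: last free bond brings effort in)

dp_I1/dt = E_Se1 + E_Se2 - q_C1/9 - q_C2/9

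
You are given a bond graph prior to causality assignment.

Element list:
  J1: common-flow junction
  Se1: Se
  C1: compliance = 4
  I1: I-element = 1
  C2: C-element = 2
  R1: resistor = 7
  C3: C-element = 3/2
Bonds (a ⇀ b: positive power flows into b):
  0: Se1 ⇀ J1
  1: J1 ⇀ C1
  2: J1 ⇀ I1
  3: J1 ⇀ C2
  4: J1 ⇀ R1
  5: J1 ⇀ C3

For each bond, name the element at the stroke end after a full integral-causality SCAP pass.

bond 0 stroke→J1  (Se1 fixes effort; stroke away)
bond 1 stroke→J1  (C1 integral (e out))
bond 2 stroke→I1  (I1 integral (f out))
bond 3 stroke→J1  (1-jn J1 has f-setter on 2)
bond 4 stroke→J1  (J1 flow already set via bond 2)
bond 5 stroke→J1  (J1 flow already set via bond 2)

#0 stroke→J1
#1 stroke→J1
#2 stroke→I1
#3 stroke→J1
#4 stroke→J1
#5 stroke→J1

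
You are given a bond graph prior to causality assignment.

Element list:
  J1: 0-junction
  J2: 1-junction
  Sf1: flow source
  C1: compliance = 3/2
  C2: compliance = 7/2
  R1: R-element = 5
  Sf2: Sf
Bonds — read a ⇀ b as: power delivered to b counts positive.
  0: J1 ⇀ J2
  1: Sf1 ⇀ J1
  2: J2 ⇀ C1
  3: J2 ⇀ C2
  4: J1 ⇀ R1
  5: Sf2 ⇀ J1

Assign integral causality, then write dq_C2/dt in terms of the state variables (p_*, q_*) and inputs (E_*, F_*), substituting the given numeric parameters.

β1 stroke→Sf1  (Sf1 fixes flow; stroke at Sf1)
β5 stroke→Sf2  (Sf2 fixes flow; stroke at Sf2)
β2 stroke→J2  (C1 integral (e out))
β3 stroke→J2  (prefer integral on C2)
β0 stroke→J1  (J2 needs exactly one f-in)
β4 stroke→R1  (J1 effort already set via bond 0)

dq_C2/dt = F_Sf1 + F_Sf2 - 2*q_C1/15 - 2*q_C2/35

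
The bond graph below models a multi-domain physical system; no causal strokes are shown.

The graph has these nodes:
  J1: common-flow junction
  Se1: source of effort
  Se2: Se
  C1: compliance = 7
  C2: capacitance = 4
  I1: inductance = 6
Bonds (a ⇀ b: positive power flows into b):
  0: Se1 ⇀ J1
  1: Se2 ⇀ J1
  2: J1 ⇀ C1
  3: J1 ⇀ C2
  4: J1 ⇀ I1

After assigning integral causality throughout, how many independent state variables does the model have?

3  (C1, C2, I1 all integral)

β0 stroke→J1  (Se1 fixes effort; stroke away)
β1 stroke→J1  (Se2: effort source, stroke at far end)
β2 stroke→J1  (C1 outputs effort q/C1)
β3 stroke→J1  (C2: C, integral causality)
β4 stroke→I1  (J1: last free bond brings flow in)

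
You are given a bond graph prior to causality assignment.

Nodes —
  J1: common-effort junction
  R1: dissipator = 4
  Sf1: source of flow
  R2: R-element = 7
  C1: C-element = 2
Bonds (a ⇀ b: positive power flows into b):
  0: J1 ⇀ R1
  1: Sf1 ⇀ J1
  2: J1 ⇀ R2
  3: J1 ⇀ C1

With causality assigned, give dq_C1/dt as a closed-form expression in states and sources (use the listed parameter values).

b1 stroke→Sf1  (Sf1: flow source, stroke at near end)
b3 stroke→J1  (C1: C, integral causality)
b0 stroke→R1  (J1: bond 3 brought effort, rest push out)
b2 stroke→R2  (J1: bond 3 brought effort, rest push out)

dq_C1/dt = F_Sf1 - 11*q_C1/56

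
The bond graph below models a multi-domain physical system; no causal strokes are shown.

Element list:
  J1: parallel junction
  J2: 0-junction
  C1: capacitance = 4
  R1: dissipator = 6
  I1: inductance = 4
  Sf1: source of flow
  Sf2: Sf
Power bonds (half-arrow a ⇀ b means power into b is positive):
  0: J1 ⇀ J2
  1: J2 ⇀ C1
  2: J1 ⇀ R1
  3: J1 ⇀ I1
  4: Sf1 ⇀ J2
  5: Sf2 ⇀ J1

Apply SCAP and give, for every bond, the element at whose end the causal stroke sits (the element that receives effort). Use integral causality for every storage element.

#0 |J1
#1 |J2
#2 |R1
#3 |I1
#4 |Sf1
#5 |Sf2

bond 4 stroke at Sf1  (Sf1 (Sf) sets flow on bond)
bond 5 stroke at Sf2  (source Sf2 imposes f)
bond 1 stroke at J2  (C1: C, integral causality)
bond 0 stroke at J1  (common-e at J2 fixed by 1)
bond 2 stroke at R1  (common-e at J1 fixed by 0)
bond 3 stroke at I1  (common-e at J1 fixed by 0)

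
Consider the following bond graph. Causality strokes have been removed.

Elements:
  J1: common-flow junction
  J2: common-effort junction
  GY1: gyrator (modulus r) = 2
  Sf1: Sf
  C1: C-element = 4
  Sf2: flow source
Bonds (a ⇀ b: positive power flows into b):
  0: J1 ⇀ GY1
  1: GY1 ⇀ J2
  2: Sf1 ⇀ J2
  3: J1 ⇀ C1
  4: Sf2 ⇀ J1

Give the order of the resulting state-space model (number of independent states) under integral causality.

1  (C1 all integral)

bond 2 |Sf1  (Sf1 (Sf) sets flow on bond)
bond 4 |Sf2  (Sf2 fixes flow; stroke at Sf2)
bond 0 |J1  (J1: bond 4 brought flow, rest push out)
bond 3 |J1  (common-f at J1 fixed by 4)
bond 1 |J2  (only one effort-in slot at J2)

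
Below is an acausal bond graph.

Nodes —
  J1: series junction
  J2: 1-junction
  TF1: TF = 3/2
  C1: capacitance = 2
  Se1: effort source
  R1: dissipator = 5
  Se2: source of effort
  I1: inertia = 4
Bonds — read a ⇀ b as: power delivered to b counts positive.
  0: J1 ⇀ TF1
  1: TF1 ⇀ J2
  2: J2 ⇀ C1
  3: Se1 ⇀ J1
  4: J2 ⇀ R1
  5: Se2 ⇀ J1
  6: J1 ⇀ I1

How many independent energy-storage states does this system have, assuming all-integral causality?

b3 →J1  (Se1: effort source, stroke at far end)
b5 →J1  (Se2 fixes effort; stroke away)
b2 →J2  (C1 outputs effort q/C1)
b6 →I1  (prefer integral on I1)
b0 →J1  (J1 flow already set via bond 6)
b1 →TF1  (TF1: transformer flips bond 0)
b4 →J2  (1-jn J2 has f-setter on 1)

2  (C1, I1 all integral)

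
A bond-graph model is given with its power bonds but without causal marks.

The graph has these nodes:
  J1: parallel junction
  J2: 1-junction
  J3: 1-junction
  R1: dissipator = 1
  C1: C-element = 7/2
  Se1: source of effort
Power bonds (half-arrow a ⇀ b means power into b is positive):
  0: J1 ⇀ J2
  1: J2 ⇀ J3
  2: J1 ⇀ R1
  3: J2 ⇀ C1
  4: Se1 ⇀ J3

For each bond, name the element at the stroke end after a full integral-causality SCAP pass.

b4 →J3  (source Se1 imposes e)
b1 →J2  (J3 needs exactly one f-in)
b3 →J2  (C1: C, integral causality)
b0 →J1  (only one flow-in slot at J2)
b2 →R1  (J1 effort already set via bond 0)

#0 |J1
#1 |J2
#2 |R1
#3 |J2
#4 |J3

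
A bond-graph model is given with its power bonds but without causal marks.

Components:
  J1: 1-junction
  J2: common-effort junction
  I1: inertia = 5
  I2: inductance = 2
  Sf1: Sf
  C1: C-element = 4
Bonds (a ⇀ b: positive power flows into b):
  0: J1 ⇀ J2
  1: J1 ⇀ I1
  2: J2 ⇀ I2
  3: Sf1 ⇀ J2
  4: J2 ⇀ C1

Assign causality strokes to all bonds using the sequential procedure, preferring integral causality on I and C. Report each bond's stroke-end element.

#3 stroke at Sf1  (Sf1: flow source, stroke at near end)
#1 stroke at I1  (prefer integral on I1)
#0 stroke at J1  (J1 flow already set via bond 1)
#2 stroke at I2  (I2 integral (f out))
#4 stroke at J2  (J2 needs exactly one e-in)

b0 →J1
b1 →I1
b2 →I2
b3 →Sf1
b4 →J2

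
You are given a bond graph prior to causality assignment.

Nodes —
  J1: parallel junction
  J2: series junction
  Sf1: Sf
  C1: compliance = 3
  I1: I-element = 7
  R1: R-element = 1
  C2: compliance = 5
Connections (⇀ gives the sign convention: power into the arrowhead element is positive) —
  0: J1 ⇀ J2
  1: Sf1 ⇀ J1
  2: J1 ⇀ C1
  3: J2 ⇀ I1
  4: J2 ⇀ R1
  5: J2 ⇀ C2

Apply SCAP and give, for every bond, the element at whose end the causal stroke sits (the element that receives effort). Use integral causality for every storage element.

b0 →J2
b1 →Sf1
b2 →J1
b3 →I1
b4 →J2
b5 →J2

#1 |Sf1  (source Sf1 imposes f)
#2 |J1  (C1: C, integral causality)
#0 |J2  (J1: bond 2 brought effort, rest push out)
#3 |I1  (I1 outputs flow p/I1)
#4 |J2  (common-f at J2 fixed by 3)
#5 |J2  (J2 flow already set via bond 3)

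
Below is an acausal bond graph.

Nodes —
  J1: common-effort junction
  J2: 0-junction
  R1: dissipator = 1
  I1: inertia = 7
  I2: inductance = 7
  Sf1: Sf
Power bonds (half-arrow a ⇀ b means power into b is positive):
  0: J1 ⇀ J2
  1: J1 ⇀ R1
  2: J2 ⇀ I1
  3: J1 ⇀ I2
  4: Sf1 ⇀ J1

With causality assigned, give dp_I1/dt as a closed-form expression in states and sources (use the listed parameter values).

dp_I1/dt = F_Sf1 - p_I1/7 - p_I2/7

#4 |Sf1  (Sf1 fixes flow; stroke at Sf1)
#2 |I1  (I1 outputs flow p/I1)
#0 |J2  (J2: last free bond brings effort in)
#3 |I2  (I2 outputs flow p/I2)
#1 |J1  (only one effort-in slot at J1)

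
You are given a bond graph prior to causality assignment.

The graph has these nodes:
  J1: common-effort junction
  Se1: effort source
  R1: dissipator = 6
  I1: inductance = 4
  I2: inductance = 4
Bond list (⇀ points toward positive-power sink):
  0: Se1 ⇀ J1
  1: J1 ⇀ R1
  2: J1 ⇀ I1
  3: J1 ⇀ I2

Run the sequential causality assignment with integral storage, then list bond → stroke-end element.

bond 0 |J1  (Se1 (Se) sets effort on bond)
bond 1 |R1  (common-e at J1 fixed by 0)
bond 2 |I1  (J1 effort already set via bond 0)
bond 3 |I2  (common-e at J1 fixed by 0)

β0 →J1
β1 →R1
β2 →I1
β3 →I2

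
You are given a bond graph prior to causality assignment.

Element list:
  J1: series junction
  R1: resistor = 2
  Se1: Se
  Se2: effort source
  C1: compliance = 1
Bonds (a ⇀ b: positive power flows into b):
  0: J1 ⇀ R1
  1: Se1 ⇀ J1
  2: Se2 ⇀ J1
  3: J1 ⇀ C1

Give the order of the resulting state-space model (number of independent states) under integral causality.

1  (C1 all integral)

β1 stroke at J1  (Se1 (Se) sets effort on bond)
β2 stroke at J1  (Se2 fixes effort; stroke away)
β3 stroke at J1  (C1: C, integral causality)
β0 stroke at R1  (only one flow-in slot at J1)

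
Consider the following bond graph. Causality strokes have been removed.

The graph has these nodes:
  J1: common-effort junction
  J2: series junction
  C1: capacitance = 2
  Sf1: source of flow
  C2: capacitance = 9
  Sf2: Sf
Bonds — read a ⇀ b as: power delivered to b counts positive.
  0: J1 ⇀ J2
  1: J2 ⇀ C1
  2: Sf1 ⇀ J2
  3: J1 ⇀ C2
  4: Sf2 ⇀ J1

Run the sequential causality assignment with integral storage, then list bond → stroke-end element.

#0 stroke at J2
#1 stroke at J2
#2 stroke at Sf1
#3 stroke at J1
#4 stroke at Sf2

β2 →Sf1  (Sf1 (Sf) sets flow on bond)
β4 →Sf2  (Sf2 (Sf) sets flow on bond)
β0 →J2  (J2: bond 2 brought flow, rest push out)
β1 →J2  (1-jn J2 has f-setter on 2)
β3 →J1  (closing 0-jn rule on J1)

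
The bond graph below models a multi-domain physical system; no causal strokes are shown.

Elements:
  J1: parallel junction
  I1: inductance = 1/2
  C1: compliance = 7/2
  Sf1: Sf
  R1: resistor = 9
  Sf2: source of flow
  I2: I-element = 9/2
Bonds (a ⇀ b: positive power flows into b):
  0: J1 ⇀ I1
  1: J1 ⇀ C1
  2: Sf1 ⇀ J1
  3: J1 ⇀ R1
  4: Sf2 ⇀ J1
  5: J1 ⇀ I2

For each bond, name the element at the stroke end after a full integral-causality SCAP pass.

b0 |I1
b1 |J1
b2 |Sf1
b3 |R1
b4 |Sf2
b5 |I2

b2 →Sf1  (Sf1: flow source, stroke at near end)
b4 →Sf2  (Sf2 (Sf) sets flow on bond)
b0 →I1  (I1 outputs flow p/I1)
b1 →J1  (C1 integral (e out))
b3 →R1  (J1: bond 1 brought effort, rest push out)
b5 →I2  (J1 effort already set via bond 1)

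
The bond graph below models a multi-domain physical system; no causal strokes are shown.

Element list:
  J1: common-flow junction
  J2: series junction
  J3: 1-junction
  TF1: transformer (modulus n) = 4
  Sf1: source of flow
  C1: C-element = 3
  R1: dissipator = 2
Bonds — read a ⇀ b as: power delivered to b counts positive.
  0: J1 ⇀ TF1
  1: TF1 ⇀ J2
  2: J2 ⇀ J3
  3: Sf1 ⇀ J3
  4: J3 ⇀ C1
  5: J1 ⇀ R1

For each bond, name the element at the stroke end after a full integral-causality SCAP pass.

b0 stroke at TF1
b1 stroke at J2
b2 stroke at J3
b3 stroke at Sf1
b4 stroke at J3
b5 stroke at J1

b3 |Sf1  (source Sf1 imposes f)
b2 |J3  (common-f at J3 fixed by 3)
b4 |J3  (common-f at J3 fixed by 3)
b1 |J2  (J2 flow already set via bond 2)
b0 |TF1  (TF TF1: opposite of bond 1)
b5 |J1  (J1 flow already set via bond 0)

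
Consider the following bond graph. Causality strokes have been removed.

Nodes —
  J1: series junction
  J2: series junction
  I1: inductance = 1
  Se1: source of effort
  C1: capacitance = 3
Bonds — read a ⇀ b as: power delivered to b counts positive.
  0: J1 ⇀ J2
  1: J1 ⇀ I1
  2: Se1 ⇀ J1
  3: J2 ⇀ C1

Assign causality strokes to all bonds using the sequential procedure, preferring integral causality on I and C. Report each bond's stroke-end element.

#2 →J1  (Se1: effort source, stroke at far end)
#1 →I1  (I1 outputs flow p/I1)
#0 →J1  (common-f at J1 fixed by 1)
#3 →J2  (common-f at J2 fixed by 0)

b0 stroke at J1
b1 stroke at I1
b2 stroke at J1
b3 stroke at J2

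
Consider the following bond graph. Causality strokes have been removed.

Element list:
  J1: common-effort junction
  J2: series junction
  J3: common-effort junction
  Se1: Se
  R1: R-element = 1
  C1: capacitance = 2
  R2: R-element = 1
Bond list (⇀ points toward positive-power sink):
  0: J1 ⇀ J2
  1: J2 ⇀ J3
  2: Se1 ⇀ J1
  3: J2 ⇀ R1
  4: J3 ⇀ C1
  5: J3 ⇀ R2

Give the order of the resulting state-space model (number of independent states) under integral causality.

β2 stroke at J1  (Se1 (Se) sets effort on bond)
β0 stroke at J2  (common-e at J1 fixed by 2)
β4 stroke at J3  (C1: C, integral causality)
β1 stroke at J2  (J3 effort already set via bond 4)
β5 stroke at R2  (common-e at J3 fixed by 4)
β3 stroke at R1  (J2 needs exactly one f-in)

1  (C1 all integral)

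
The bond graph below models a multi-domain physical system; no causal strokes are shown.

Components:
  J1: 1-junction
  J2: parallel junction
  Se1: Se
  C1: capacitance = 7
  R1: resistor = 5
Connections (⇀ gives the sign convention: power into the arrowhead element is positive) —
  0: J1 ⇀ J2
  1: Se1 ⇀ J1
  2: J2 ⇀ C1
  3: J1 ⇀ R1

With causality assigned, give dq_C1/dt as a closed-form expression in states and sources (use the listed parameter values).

dq_C1/dt = E_Se1/5 - q_C1/35

#1 stroke→J1  (Se1: effort source, stroke at far end)
#2 stroke→J2  (C1 outputs effort q/C1)
#0 stroke→J1  (0-jn J2 has e-setter on 2)
#3 stroke→R1  (only one flow-in slot at J1)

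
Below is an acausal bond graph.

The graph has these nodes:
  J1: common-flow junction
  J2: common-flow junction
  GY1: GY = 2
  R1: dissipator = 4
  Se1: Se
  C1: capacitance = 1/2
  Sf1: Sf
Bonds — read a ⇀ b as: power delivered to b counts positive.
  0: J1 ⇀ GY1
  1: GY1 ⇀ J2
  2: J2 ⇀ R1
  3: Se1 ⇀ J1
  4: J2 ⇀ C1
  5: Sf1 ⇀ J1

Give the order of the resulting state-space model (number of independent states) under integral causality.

1  (C1 all integral)

#3 →J1  (Se1: effort source, stroke at far end)
#5 →Sf1  (Sf1: flow source, stroke at near end)
#0 →J1  (J1 flow already set via bond 5)
#1 →J2  (GY GY1: same side as bond 0)
#4 →J2  (C1: C, integral causality)
#2 →R1  (J2 needs exactly one f-in)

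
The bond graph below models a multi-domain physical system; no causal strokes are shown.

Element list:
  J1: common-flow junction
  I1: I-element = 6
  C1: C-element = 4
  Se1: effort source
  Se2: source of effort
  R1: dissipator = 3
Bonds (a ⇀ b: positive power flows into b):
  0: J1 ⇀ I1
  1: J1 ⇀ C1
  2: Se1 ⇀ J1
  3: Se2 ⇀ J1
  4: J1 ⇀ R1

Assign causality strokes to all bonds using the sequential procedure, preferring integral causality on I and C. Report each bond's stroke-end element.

#2 stroke→J1  (Se1 fixes effort; stroke away)
#3 stroke→J1  (Se2 fixes effort; stroke away)
#0 stroke→I1  (I1 outputs flow p/I1)
#1 stroke→J1  (J1: bond 0 brought flow, rest push out)
#4 stroke→J1  (common-f at J1 fixed by 0)

bond 0 stroke at I1
bond 1 stroke at J1
bond 2 stroke at J1
bond 3 stroke at J1
bond 4 stroke at J1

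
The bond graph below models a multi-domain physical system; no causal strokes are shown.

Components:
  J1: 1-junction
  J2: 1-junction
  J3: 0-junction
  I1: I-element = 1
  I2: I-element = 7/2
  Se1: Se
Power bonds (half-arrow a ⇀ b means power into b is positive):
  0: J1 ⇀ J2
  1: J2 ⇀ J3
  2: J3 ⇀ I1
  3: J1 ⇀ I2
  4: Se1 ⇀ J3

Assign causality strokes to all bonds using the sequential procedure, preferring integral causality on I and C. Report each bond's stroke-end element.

bond 4 →J3  (Se1 fixes effort; stroke away)
bond 1 →J2  (J3: bond 4 brought effort, rest push out)
bond 2 →I1  (J3 effort already set via bond 4)
bond 0 →J1  (J2 needs exactly one f-in)
bond 3 →I2  (J1 needs exactly one f-in)

bond 0 →J1
bond 1 →J2
bond 2 →I1
bond 3 →I2
bond 4 →J3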